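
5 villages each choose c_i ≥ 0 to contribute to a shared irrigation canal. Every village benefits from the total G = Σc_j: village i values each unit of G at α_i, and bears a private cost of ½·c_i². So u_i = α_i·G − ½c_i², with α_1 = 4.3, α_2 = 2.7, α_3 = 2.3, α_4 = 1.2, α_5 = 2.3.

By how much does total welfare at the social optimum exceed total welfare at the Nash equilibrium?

264.66

Village i's FOC: ∂u_i/∂c_i = α_i − c_i = 0, so c_i* = α_i.
NE contributions = (4.3, 2.7, 2.3, 1.2, 2.3); G = 12.8.
W^NE = (Σα)·G − ½Σα_i² = 12.8² − ½·37.8 = 144.94.
Planner sets c_i = Σα_j = 12.8 for every i, so G^SO = 5·12.8 = 64.
W^SO = (Σα)·G^SO − ½·5·(Σα)² = (5/2)·12.8² = 409.6.
Deadweight loss = W^SO − W^NE = 264.66.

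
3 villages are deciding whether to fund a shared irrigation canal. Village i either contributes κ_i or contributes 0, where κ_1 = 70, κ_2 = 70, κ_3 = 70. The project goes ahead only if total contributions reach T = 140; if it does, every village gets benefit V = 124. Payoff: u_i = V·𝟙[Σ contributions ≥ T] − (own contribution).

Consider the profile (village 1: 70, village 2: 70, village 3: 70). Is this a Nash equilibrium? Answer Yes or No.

No

Total = 210 ≥ 140: provided.
Village 1 (pledges 70, payoff 54): dropping to 0 → total 140, payoff 124. Profitable deviation.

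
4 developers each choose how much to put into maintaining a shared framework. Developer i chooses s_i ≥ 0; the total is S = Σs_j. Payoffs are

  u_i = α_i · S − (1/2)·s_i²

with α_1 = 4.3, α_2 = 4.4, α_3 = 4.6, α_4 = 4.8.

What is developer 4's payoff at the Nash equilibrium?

Developer i's FOC: ∂u_i/∂s_i = α_i − s_i = 0, so s_i* = α_i.
NE contributions = (4.3, 4.4, 4.6, 4.8); S = 18.1.
u_4 = α_4·S − ½·(s_4)² = 4.8·18.1 − ½·4.8² = 75.36.

75.36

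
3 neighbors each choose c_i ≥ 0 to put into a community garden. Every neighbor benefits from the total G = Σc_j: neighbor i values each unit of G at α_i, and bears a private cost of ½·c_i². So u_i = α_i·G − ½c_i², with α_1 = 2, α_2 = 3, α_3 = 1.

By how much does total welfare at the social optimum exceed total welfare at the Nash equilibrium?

Neighbor i's FOC: ∂u_i/∂c_i = α_i − c_i = 0, so c_i* = α_i.
NE contributions = (2, 3, 1); G = 6.
W^NE = (Σα)·G − ½Σα_i² = 6² − ½·14 = 29.
Planner sets c_i = Σα_j = 6 for every i, so G^SO = 3·6 = 18.
W^SO = (Σα)·G^SO − ½·3·(Σα)² = (3/2)·6² = 54.
Deadweight loss = W^SO − W^NE = 25.

25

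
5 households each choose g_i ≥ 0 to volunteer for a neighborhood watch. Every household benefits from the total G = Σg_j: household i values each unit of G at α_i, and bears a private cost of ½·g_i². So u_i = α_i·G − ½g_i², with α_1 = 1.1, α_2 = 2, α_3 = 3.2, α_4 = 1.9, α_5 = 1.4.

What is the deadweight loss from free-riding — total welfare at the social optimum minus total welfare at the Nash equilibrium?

Household i's FOC: ∂u_i/∂g_i = α_i − g_i = 0, so g_i* = α_i.
NE contributions = (1.1, 2, 3.2, 1.9, 1.4); G = 9.6.
W^NE = (Σα)·G − ½Σα_i² = 9.6² − ½·21.02 = 81.65.
Planner sets g_i = Σα_j = 9.6 for every i, so G^SO = 5·9.6 = 48.
W^SO = (Σα)·G^SO − ½·5·(Σα)² = (5/2)·9.6² = 230.4.
Deadweight loss = W^SO − W^NE = 148.75.

148.75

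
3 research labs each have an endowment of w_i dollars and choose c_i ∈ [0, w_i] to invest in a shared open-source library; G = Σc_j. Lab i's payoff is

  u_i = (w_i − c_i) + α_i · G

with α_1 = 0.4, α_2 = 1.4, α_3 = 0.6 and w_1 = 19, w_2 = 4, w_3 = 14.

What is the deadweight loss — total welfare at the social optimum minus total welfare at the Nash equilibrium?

∂u_i/∂c_i = α_i − 1, so lab i contributes w_i if α_i > 1, else 0.
α_i > 1 for i ∈ {2}; NE contributions (0, 4, 0), G = 4.
W^NE = Σw_i − G^NE + (Σα_i)·G^NE = 37 + 1.4·4 = 42.6.
Planner: ∂(Σu_j)/∂c_i = Σα_j − 1 = 1.4 > 0, so everyone contributes w_i; G^SO = 37, W^SO = 37 + 1.4·37 = 88.8.
Deadweight loss = 46.2.

46.2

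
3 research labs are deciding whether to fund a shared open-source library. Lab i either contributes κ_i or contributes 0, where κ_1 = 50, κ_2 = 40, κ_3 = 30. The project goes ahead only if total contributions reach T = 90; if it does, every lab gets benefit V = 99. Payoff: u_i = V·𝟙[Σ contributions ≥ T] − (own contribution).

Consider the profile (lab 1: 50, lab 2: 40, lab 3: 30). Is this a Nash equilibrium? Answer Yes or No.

No

Total = 120 ≥ 90: provided.
Lab 1 (pledges 50, payoff 49): dropping to 0 → total 70, payoff 0. No gain.
Lab 2 (pledges 40, payoff 59): dropping to 0 → total 80, payoff 0. No gain.
Lab 3 (pledges 30, payoff 69): dropping to 0 → total 90, payoff 99. Profitable deviation.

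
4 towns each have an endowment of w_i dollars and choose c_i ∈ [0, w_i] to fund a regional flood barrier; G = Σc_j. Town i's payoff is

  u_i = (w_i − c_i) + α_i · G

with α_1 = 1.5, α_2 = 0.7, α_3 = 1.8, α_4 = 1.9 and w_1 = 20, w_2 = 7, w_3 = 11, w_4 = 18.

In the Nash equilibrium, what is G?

∂u_i/∂c_i = α_i − 1, so town i contributes w_i if α_i > 1, else 0.
α_i > 1 for i ∈ {1, 3, 4}; NE contributions (20, 0, 11, 18), G = 49.

49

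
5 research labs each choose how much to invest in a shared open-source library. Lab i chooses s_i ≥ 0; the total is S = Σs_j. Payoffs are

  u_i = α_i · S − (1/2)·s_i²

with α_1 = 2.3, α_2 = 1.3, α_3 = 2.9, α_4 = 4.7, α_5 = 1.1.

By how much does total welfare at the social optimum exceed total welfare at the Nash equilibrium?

Lab i's FOC: ∂u_i/∂s_i = α_i − s_i = 0, so s_i* = α_i.
NE contributions = (2.3, 1.3, 2.9, 4.7, 1.1); S = 12.3.
W^NE = (Σα)·S − ½Σα_i² = 12.3² − ½·38.69 = 131.945.
Planner sets s_i = Σα_j = 12.3 for every i, so S^SO = 5·12.3 = 61.5.
W^SO = (Σα)·S^SO − ½·5·(Σα)² = (5/2)·12.3² = 378.225.
Deadweight loss = W^SO − W^NE = 246.28.

246.28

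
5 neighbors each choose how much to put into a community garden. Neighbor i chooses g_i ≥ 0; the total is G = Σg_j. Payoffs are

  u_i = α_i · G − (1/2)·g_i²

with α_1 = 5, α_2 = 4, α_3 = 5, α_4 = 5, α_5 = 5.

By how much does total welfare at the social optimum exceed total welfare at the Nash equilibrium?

922

Neighbor i's FOC: ∂u_i/∂g_i = α_i − g_i = 0, so g_i* = α_i.
NE contributions = (5, 4, 5, 5, 5); G = 24.
W^NE = (Σα)·G − ½Σα_i² = 24² − ½·116 = 518.
Planner sets g_i = Σα_j = 24 for every i, so G^SO = 5·24 = 120.
W^SO = (Σα)·G^SO − ½·5·(Σα)² = (5/2)·24² = 1440.
Deadweight loss = W^SO − W^NE = 922.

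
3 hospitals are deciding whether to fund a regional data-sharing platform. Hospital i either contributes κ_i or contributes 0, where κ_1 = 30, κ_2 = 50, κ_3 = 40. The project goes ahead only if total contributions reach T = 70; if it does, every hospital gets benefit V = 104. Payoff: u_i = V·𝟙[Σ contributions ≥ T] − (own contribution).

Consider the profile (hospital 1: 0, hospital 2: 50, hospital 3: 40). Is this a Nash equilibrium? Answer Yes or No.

Total = 90 ≥ 70: provided.
Hospital 1 (pledges 0, payoff 104): pledging 30 → total 120, payoff 74. No gain.
Hospital 2 (pledges 50, payoff 54): dropping to 0 → total 40, payoff 0. No gain.
Hospital 3 (pledges 40, payoff 64): dropping to 0 → total 50, payoff 0. No gain.

Yes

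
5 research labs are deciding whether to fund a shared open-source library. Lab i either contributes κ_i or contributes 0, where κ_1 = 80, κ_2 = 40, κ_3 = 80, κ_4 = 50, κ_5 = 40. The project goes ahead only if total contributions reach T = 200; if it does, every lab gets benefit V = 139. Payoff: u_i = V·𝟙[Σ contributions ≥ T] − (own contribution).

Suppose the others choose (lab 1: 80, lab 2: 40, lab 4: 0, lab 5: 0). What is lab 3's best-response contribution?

Others' total = 120. Contributing 80 brings total to 200 ≥ 200: gain V − κ_3 = 59.
Best response: 80.

80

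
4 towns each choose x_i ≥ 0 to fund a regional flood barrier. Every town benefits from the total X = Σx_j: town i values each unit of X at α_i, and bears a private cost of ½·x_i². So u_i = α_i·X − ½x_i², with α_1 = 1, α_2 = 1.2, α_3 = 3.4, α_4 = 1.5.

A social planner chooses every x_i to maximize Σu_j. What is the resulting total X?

28.4

Planner FOC: ∂(Σu_j)/∂x_i = (Σα_j) − x_i = 0, so x_i^SO = Σα_j = 7.1 for every i; X^SO = 28.4.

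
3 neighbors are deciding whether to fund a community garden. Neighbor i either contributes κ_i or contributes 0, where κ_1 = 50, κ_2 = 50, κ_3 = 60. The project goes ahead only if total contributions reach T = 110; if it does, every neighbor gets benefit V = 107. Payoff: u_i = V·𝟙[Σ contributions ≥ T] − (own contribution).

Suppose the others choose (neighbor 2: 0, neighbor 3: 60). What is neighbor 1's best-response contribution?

Others' total = 60. Contributing 50 brings total to 110 ≥ 110: gain V − κ_1 = 57.
Best response: 50.

50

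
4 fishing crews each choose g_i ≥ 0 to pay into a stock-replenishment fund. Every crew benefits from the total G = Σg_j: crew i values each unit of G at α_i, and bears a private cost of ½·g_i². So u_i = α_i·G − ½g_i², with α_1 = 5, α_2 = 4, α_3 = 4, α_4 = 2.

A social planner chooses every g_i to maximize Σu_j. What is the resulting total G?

60

Planner FOC: ∂(Σu_j)/∂g_i = (Σα_j) − g_i = 0, so g_i^SO = Σα_j = 15 for every i; G^SO = 60.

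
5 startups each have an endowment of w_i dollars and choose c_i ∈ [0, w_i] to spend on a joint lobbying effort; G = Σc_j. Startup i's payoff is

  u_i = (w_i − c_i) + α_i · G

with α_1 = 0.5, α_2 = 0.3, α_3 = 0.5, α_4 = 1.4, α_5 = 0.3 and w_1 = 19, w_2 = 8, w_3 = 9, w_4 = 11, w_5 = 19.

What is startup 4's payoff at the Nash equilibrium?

15.4

∂u_i/∂c_i = α_i − 1, so startup i contributes w_i if α_i > 1, else 0.
α_i > 1 for i ∈ {4}; NE contributions (0, 0, 0, 11, 0), G = 11.
u_4 = (11 − 11) + 1.4·11 = 15.4.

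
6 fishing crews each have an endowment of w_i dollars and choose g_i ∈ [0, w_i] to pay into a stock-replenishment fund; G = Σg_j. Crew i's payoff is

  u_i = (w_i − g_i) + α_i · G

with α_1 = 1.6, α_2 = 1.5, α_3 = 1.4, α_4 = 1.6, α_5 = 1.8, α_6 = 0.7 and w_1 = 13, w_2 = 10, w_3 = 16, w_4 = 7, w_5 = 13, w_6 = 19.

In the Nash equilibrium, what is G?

59

∂u_i/∂g_i = α_i − 1, so crew i contributes w_i if α_i > 1, else 0.
α_i > 1 for i ∈ {1, 2, 3, 4, 5}; NE contributions (13, 10, 16, 7, 13, 0), G = 59.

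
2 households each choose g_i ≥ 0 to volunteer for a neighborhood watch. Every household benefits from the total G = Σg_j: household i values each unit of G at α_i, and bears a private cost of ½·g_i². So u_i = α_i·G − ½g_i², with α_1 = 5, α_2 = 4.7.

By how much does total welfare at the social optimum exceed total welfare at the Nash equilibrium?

Household i's FOC: ∂u_i/∂g_i = α_i − g_i = 0, so g_i* = α_i.
NE contributions = (5, 4.7); G = 9.7.
W^NE = (Σα)·G − ½Σα_i² = 9.7² − ½·47.09 = 70.545.
Planner sets g_i = Σα_j = 9.7 for every i, so G^SO = 2·9.7 = 19.4.
W^SO = (Σα)·G^SO − ½·2·(Σα)² = (2/2)·9.7² = 94.09.
Deadweight loss = W^SO − W^NE = 23.545.

23.545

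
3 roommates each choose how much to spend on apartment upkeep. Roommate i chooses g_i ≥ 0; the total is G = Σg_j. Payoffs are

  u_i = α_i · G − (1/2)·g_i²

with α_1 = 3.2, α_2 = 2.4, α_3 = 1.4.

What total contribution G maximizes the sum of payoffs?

21

Planner FOC: ∂(Σu_j)/∂g_i = (Σα_j) − g_i = 0, so g_i^SO = Σα_j = 7 for every i; G^SO = 21.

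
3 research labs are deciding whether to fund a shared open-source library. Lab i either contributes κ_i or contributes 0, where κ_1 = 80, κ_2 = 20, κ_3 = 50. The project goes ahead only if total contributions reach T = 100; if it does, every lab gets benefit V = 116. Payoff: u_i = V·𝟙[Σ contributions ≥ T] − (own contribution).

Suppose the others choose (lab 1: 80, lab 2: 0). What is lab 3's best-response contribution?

Others' total = 80. Contributing 50 brings total to 130 ≥ 100: gain V − κ_3 = 66.
Best response: 50.

50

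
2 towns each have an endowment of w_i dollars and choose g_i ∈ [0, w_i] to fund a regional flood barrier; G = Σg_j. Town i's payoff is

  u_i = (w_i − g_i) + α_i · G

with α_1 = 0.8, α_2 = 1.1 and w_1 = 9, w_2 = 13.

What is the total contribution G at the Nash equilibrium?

13

∂u_i/∂g_i = α_i − 1, so town i contributes w_i if α_i > 1, else 0.
α_i > 1 for i ∈ {2}; NE contributions (0, 13), G = 13.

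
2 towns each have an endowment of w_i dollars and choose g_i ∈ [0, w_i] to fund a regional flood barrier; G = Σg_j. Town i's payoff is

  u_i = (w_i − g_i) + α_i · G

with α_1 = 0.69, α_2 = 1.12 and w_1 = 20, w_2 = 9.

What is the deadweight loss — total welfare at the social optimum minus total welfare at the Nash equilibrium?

16.2

∂u_i/∂g_i = α_i − 1, so town i contributes w_i if α_i > 1, else 0.
α_i > 1 for i ∈ {2}; NE contributions (0, 9), G = 9.
W^NE = Σw_i − G^NE + (Σα_i)·G^NE = 29 + 0.81·9 = 36.29.
Planner: ∂(Σu_j)/∂g_i = Σα_j − 1 = 0.81 > 0, so everyone contributes w_i; G^SO = 29, W^SO = 29 + 0.81·29 = 52.49.
Deadweight loss = 16.2.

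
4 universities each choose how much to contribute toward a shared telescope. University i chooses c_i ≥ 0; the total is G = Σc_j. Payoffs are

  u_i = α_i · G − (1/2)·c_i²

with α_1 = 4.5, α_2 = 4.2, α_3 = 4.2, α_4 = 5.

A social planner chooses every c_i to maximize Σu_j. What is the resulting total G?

71.6

Planner FOC: ∂(Σu_j)/∂c_i = (Σα_j) − c_i = 0, so c_i^SO = Σα_j = 17.9 for every i; G^SO = 71.6.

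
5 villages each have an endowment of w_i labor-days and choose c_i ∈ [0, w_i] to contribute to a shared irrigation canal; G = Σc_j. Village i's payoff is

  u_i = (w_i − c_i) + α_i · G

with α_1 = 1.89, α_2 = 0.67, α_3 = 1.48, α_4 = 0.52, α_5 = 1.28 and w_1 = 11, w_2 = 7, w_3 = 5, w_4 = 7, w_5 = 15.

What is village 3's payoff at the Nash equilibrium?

∂u_i/∂c_i = α_i − 1, so village i contributes w_i if α_i > 1, else 0.
α_i > 1 for i ∈ {1, 3, 5}; NE contributions (11, 0, 5, 0, 15), G = 31.
u_3 = (5 − 5) + 1.48·31 = 45.88.

45.88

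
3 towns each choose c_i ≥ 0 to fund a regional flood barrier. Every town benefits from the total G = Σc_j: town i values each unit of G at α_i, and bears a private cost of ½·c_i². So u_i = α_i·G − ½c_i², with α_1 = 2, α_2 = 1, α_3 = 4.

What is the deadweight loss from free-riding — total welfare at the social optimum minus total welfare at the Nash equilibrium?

Town i's FOC: ∂u_i/∂c_i = α_i − c_i = 0, so c_i* = α_i.
NE contributions = (2, 1, 4); G = 7.
W^NE = (Σα)·G − ½Σα_i² = 7² − ½·21 = 38.5.
Planner sets c_i = Σα_j = 7 for every i, so G^SO = 3·7 = 21.
W^SO = (Σα)·G^SO − ½·3·(Σα)² = (3/2)·7² = 73.5.
Deadweight loss = W^SO − W^NE = 35.

35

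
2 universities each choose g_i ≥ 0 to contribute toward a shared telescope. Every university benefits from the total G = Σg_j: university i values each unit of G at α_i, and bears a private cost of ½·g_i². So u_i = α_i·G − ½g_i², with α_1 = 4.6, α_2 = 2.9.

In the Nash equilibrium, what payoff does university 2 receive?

University i's FOC: ∂u_i/∂g_i = α_i − g_i = 0, so g_i* = α_i.
NE contributions = (4.6, 2.9); G = 7.5.
u_2 = α_2·G − ½·(g_2)² = 2.9·7.5 − ½·2.9² = 17.545.

17.545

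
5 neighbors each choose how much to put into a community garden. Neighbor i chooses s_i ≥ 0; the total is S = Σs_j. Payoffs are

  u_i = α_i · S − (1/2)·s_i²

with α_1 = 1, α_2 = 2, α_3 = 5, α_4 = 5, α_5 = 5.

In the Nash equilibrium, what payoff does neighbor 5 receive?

77.5

Neighbor i's FOC: ∂u_i/∂s_i = α_i − s_i = 0, so s_i* = α_i.
NE contributions = (1, 2, 5, 5, 5); S = 18.
u_5 = α_5·S − ½·(s_5)² = 5·18 − ½·5² = 77.5.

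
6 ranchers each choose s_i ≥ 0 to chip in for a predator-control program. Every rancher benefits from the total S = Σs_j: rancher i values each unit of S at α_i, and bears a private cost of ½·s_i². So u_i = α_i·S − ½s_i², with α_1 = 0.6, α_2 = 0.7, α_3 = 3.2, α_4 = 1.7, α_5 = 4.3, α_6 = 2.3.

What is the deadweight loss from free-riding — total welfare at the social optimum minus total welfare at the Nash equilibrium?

Rancher i's FOC: ∂u_i/∂s_i = α_i − s_i = 0, so s_i* = α_i.
NE contributions = (0.6, 0.7, 3.2, 1.7, 4.3, 2.3); S = 12.8.
W^NE = (Σα)·S − ½Σα_i² = 12.8² − ½·37.76 = 144.96.
Planner sets s_i = Σα_j = 12.8 for every i, so S^SO = 6·12.8 = 76.8.
W^SO = (Σα)·S^SO − ½·6·(Σα)² = (6/2)·12.8² = 491.52.
Deadweight loss = W^SO − W^NE = 346.56.

346.56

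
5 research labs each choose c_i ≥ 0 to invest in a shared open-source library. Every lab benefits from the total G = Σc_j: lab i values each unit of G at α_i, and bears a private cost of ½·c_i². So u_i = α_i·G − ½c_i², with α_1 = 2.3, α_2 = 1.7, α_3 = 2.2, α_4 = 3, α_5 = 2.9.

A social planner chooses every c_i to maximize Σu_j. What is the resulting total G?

60.5

Planner FOC: ∂(Σu_j)/∂c_i = (Σα_j) − c_i = 0, so c_i^SO = Σα_j = 12.1 for every i; G^SO = 60.5.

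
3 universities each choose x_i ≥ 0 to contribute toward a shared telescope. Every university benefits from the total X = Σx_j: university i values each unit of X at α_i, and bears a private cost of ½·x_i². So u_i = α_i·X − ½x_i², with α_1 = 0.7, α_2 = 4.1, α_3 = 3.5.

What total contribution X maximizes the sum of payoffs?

24.9

Planner FOC: ∂(Σu_j)/∂x_i = (Σα_j) − x_i = 0, so x_i^SO = Σα_j = 8.3 for every i; X^SO = 24.9.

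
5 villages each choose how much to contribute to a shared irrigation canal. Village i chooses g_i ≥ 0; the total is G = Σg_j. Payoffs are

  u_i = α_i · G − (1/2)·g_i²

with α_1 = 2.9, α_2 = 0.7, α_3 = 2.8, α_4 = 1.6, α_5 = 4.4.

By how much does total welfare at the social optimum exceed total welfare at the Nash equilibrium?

249.97

Village i's FOC: ∂u_i/∂g_i = α_i − g_i = 0, so g_i* = α_i.
NE contributions = (2.9, 0.7, 2.8, 1.6, 4.4); G = 12.4.
W^NE = (Σα)·G − ½Σα_i² = 12.4² − ½·38.66 = 134.43.
Planner sets g_i = Σα_j = 12.4 for every i, so G^SO = 5·12.4 = 62.
W^SO = (Σα)·G^SO − ½·5·(Σα)² = (5/2)·12.4² = 384.4.
Deadweight loss = W^SO − W^NE = 249.97.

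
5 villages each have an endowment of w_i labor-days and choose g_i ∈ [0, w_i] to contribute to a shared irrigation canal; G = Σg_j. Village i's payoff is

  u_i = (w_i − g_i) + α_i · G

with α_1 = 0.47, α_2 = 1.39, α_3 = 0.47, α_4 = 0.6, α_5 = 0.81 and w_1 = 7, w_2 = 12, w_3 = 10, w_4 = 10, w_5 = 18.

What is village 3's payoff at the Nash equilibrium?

15.64

∂u_i/∂g_i = α_i − 1, so village i contributes w_i if α_i > 1, else 0.
α_i > 1 for i ∈ {2}; NE contributions (0, 12, 0, 0, 0), G = 12.
u_3 = (10 − 0) + 0.47·12 = 15.64.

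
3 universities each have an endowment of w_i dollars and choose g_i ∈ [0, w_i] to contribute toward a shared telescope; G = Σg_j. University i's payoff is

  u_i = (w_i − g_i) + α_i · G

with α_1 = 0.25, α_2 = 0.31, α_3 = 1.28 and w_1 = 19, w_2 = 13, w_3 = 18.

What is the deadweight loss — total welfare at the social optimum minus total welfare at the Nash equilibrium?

26.88

∂u_i/∂g_i = α_i − 1, so university i contributes w_i if α_i > 1, else 0.
α_i > 1 for i ∈ {3}; NE contributions (0, 0, 18), G = 18.
W^NE = Σw_i − G^NE + (Σα_i)·G^NE = 50 + 0.84·18 = 65.12.
Planner: ∂(Σu_j)/∂g_i = Σα_j − 1 = 0.84 > 0, so everyone contributes w_i; G^SO = 50, W^SO = 50 + 0.84·50 = 92.
Deadweight loss = 26.88.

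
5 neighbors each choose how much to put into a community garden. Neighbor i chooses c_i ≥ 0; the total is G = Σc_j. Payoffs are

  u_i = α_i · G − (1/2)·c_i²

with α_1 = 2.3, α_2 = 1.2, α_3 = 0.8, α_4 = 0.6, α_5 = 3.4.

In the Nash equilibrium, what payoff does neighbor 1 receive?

16.445

Neighbor i's FOC: ∂u_i/∂c_i = α_i − c_i = 0, so c_i* = α_i.
NE contributions = (2.3, 1.2, 0.8, 0.6, 3.4); G = 8.3.
u_1 = α_1·G − ½·(c_1)² = 2.3·8.3 − ½·2.3² = 16.445.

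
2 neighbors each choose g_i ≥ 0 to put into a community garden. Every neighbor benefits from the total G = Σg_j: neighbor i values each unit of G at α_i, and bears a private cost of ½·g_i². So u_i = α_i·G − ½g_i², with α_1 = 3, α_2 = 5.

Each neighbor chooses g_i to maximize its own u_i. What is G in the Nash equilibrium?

8

Neighbor i's FOC: ∂u_i/∂g_i = α_i − g_i = 0, so g_i* = α_i.
NE contributions = (3, 5); G = 8.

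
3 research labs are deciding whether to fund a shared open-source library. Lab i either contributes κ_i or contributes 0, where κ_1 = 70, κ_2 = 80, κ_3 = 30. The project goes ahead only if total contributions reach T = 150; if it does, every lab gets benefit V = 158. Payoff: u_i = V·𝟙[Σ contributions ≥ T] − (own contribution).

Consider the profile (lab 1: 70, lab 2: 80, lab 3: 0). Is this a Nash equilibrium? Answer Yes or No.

Total = 150 ≥ 150: provided.
Lab 1 (pledges 70, payoff 88): dropping to 0 → total 80, payoff 0. No gain.
Lab 2 (pledges 80, payoff 78): dropping to 0 → total 70, payoff 0. No gain.
Lab 3 (pledges 0, payoff 158): pledging 30 → total 180, payoff 128. No gain.

Yes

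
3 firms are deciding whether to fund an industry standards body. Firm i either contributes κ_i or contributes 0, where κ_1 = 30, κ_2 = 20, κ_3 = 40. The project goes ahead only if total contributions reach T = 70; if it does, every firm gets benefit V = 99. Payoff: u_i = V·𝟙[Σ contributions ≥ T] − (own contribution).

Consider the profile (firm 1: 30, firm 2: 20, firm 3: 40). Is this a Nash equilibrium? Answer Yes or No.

No

Total = 90 ≥ 70: provided.
Firm 1 (pledges 30, payoff 69): dropping to 0 → total 60, payoff 0. No gain.
Firm 2 (pledges 20, payoff 79): dropping to 0 → total 70, payoff 99. Profitable deviation.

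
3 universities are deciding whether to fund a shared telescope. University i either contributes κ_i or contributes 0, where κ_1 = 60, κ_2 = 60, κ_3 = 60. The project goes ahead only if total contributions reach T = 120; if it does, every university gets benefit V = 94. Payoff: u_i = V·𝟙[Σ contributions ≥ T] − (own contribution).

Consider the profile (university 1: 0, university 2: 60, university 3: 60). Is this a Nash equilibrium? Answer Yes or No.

Yes

Total = 120 ≥ 120: provided.
University 1 (pledges 0, payoff 94): pledging 60 → total 180, payoff 34. No gain.
University 2 (pledges 60, payoff 34): dropping to 0 → total 60, payoff 0. No gain.
University 3 (pledges 60, payoff 34): dropping to 0 → total 60, payoff 0. No gain.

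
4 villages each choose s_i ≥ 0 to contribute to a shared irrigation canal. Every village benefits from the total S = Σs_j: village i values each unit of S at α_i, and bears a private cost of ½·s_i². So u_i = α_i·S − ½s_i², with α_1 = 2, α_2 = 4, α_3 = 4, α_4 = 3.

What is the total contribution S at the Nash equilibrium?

13

Village i's FOC: ∂u_i/∂s_i = α_i − s_i = 0, so s_i* = α_i.
NE contributions = (2, 4, 4, 3); S = 13.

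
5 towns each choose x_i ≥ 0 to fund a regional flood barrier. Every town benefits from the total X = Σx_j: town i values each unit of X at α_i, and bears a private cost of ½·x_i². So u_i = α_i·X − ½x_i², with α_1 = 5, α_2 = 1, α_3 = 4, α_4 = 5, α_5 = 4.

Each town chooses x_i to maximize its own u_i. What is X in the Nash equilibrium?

Town i's FOC: ∂u_i/∂x_i = α_i − x_i = 0, so x_i* = α_i.
NE contributions = (5, 1, 4, 5, 4); X = 19.

19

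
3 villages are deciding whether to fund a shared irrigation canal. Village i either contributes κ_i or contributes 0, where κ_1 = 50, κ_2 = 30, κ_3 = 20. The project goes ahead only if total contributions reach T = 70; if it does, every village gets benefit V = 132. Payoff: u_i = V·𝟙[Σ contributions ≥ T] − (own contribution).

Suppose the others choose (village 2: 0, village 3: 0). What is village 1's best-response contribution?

0

Others' total = 0. Even contributing 50 gives 50 < 70: no benefit either way.
Best response: 0.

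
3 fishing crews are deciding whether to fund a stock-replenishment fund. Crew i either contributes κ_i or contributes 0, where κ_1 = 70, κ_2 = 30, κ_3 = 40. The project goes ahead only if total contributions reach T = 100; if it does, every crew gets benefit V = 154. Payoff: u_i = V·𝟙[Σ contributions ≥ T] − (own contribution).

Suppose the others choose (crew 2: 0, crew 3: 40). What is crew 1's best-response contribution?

Others' total = 40. Contributing 70 brings total to 110 ≥ 100: gain V − κ_1 = 84.
Best response: 70.

70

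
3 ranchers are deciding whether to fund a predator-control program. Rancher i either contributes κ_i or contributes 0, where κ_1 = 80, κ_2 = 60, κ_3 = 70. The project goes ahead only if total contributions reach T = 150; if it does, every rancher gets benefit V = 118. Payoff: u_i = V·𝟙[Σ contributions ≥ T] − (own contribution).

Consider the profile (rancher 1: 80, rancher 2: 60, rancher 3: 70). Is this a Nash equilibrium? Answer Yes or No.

No

Total = 210 ≥ 150: provided.
Rancher 1 (pledges 80, payoff 38): dropping to 0 → total 130, payoff 0. No gain.
Rancher 2 (pledges 60, payoff 58): dropping to 0 → total 150, payoff 118. Profitable deviation.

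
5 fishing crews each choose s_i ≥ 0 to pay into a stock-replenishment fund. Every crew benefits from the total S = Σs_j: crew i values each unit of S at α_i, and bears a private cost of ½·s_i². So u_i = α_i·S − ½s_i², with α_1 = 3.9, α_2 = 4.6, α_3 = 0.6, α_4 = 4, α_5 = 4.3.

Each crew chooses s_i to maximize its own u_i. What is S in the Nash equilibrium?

17.4

Crew i's FOC: ∂u_i/∂s_i = α_i − s_i = 0, so s_i* = α_i.
NE contributions = (3.9, 4.6, 0.6, 4, 4.3); S = 17.4.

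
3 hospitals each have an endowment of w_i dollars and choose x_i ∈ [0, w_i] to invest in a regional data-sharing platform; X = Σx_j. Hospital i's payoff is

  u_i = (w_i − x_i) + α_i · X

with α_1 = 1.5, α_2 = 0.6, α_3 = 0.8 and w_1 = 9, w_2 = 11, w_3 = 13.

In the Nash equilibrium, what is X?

∂u_i/∂x_i = α_i − 1, so hospital i contributes w_i if α_i > 1, else 0.
α_i > 1 for i ∈ {1}; NE contributions (9, 0, 0), X = 9.

9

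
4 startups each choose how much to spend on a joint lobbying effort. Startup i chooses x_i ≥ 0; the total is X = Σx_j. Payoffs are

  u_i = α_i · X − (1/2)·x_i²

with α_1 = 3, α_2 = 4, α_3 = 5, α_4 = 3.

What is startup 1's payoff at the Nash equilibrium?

40.5

Startup i's FOC: ∂u_i/∂x_i = α_i − x_i = 0, so x_i* = α_i.
NE contributions = (3, 4, 5, 3); X = 15.
u_1 = α_1·X − ½·(x_1)² = 3·15 − ½·3² = 40.5.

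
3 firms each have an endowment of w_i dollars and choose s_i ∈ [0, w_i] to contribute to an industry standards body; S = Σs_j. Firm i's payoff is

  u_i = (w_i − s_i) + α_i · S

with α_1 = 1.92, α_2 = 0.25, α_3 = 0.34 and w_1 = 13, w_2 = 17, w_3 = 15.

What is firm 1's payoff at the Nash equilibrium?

24.96

∂u_i/∂s_i = α_i − 1, so firm i contributes w_i if α_i > 1, else 0.
α_i > 1 for i ∈ {1}; NE contributions (13, 0, 0), S = 13.
u_1 = (13 − 13) + 1.92·13 = 24.96.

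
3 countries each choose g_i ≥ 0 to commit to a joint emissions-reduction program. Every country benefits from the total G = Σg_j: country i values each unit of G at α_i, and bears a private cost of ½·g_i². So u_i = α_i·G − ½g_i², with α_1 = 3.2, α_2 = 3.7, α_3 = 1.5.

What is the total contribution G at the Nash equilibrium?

Country i's FOC: ∂u_i/∂g_i = α_i − g_i = 0, so g_i* = α_i.
NE contributions = (3.2, 3.7, 1.5); G = 8.4.

8.4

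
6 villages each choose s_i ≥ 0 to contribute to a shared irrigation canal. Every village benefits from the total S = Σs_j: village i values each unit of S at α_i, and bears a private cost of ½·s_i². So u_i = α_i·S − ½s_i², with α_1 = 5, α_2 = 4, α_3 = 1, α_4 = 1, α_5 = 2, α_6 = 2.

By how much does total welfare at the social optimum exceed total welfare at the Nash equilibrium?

475.5

Village i's FOC: ∂u_i/∂s_i = α_i − s_i = 0, so s_i* = α_i.
NE contributions = (5, 4, 1, 1, 2, 2); S = 15.
W^NE = (Σα)·S − ½Σα_i² = 15² − ½·51 = 199.5.
Planner sets s_i = Σα_j = 15 for every i, so S^SO = 6·15 = 90.
W^SO = (Σα)·S^SO − ½·6·(Σα)² = (6/2)·15² = 675.
Deadweight loss = W^SO − W^NE = 475.5.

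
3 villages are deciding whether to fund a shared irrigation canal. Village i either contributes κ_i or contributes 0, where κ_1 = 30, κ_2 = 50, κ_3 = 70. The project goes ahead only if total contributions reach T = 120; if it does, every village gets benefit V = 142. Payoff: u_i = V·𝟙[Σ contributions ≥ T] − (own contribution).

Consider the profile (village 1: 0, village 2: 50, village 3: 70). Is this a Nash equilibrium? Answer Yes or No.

Yes

Total = 120 ≥ 120: provided.
Village 1 (pledges 0, payoff 142): pledging 30 → total 150, payoff 112. No gain.
Village 2 (pledges 50, payoff 92): dropping to 0 → total 70, payoff 0. No gain.
Village 3 (pledges 70, payoff 72): dropping to 0 → total 50, payoff 0. No gain.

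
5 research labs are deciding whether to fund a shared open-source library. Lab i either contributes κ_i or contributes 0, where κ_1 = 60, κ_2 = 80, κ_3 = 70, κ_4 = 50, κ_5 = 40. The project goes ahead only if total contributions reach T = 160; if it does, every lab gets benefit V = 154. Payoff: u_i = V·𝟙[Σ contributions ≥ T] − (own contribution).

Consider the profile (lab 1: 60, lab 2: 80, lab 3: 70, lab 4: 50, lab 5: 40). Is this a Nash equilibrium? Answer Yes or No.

Total = 300 ≥ 160: provided.
Lab 1 (pledges 60, payoff 94): dropping to 0 → total 240, payoff 154. Profitable deviation.

No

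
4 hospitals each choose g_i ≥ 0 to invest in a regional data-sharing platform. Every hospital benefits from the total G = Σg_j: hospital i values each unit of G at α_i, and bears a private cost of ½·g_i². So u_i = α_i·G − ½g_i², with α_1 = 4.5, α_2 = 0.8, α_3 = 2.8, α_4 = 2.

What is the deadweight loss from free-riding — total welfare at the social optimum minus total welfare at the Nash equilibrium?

118.375

Hospital i's FOC: ∂u_i/∂g_i = α_i − g_i = 0, so g_i* = α_i.
NE contributions = (4.5, 0.8, 2.8, 2); G = 10.1.
W^NE = (Σα)·G − ½Σα_i² = 10.1² − ½·32.73 = 85.645.
Planner sets g_i = Σα_j = 10.1 for every i, so G^SO = 4·10.1 = 40.4.
W^SO = (Σα)·G^SO − ½·4·(Σα)² = (4/2)·10.1² = 204.02.
Deadweight loss = W^SO − W^NE = 118.375.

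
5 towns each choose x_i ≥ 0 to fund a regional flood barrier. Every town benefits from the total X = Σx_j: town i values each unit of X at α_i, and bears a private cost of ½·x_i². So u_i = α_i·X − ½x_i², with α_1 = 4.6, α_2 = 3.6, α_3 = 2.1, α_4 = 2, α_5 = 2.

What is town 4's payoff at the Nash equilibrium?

Town i's FOC: ∂u_i/∂x_i = α_i − x_i = 0, so x_i* = α_i.
NE contributions = (4.6, 3.6, 2.1, 2, 2); X = 14.3.
u_4 = α_4·X − ½·(x_4)² = 2·14.3 − ½·2² = 26.6.

26.6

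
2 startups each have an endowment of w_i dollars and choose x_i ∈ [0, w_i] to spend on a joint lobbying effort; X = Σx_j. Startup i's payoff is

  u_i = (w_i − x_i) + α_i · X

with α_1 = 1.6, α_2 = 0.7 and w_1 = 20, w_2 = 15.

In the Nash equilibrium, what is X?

20

∂u_i/∂x_i = α_i − 1, so startup i contributes w_i if α_i > 1, else 0.
α_i > 1 for i ∈ {1}; NE contributions (20, 0), X = 20.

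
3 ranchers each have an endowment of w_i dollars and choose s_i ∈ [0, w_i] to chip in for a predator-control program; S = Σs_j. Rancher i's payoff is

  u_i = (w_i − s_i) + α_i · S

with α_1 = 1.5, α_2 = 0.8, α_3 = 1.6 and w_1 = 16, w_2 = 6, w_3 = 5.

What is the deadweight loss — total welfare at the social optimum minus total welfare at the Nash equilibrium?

17.4

∂u_i/∂s_i = α_i − 1, so rancher i contributes w_i if α_i > 1, else 0.
α_i > 1 for i ∈ {1, 3}; NE contributions (16, 0, 5), S = 21.
W^NE = Σw_i − S^NE + (Σα_i)·S^NE = 27 + 2.9·21 = 87.9.
Planner: ∂(Σu_j)/∂s_i = Σα_j − 1 = 2.9 > 0, so everyone contributes w_i; S^SO = 27, W^SO = 27 + 2.9·27 = 105.3.
Deadweight loss = 17.4.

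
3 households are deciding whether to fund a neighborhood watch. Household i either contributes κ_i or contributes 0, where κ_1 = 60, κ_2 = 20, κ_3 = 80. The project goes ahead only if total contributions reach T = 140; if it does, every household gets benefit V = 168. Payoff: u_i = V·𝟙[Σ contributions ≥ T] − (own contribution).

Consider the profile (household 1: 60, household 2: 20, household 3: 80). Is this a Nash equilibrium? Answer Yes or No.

Total = 160 ≥ 140: provided.
Household 1 (pledges 60, payoff 108): dropping to 0 → total 100, payoff 0. No gain.
Household 2 (pledges 20, payoff 148): dropping to 0 → total 140, payoff 168. Profitable deviation.

No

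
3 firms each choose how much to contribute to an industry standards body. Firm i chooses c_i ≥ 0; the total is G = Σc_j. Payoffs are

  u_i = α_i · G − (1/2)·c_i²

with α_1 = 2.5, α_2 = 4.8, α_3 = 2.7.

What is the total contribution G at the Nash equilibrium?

Firm i's FOC: ∂u_i/∂c_i = α_i − c_i = 0, so c_i* = α_i.
NE contributions = (2.5, 4.8, 2.7); G = 10.

10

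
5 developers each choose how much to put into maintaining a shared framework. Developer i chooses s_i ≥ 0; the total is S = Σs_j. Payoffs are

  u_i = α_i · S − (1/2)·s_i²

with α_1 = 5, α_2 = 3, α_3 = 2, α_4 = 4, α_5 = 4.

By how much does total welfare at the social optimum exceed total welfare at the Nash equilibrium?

521

Developer i's FOC: ∂u_i/∂s_i = α_i − s_i = 0, so s_i* = α_i.
NE contributions = (5, 3, 2, 4, 4); S = 18.
W^NE = (Σα)·S − ½Σα_i² = 18² − ½·70 = 289.
Planner sets s_i = Σα_j = 18 for every i, so S^SO = 5·18 = 90.
W^SO = (Σα)·S^SO − ½·5·(Σα)² = (5/2)·18² = 810.
Deadweight loss = W^SO − W^NE = 521.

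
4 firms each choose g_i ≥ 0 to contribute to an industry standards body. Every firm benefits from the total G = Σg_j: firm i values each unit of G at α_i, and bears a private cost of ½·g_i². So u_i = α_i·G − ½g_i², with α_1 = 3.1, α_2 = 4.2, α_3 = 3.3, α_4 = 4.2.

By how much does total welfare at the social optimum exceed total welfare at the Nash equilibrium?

246.93

Firm i's FOC: ∂u_i/∂g_i = α_i − g_i = 0, so g_i* = α_i.
NE contributions = (3.1, 4.2, 3.3, 4.2); G = 14.8.
W^NE = (Σα)·G − ½Σα_i² = 14.8² − ½·55.78 = 191.15.
Planner sets g_i = Σα_j = 14.8 for every i, so G^SO = 4·14.8 = 59.2.
W^SO = (Σα)·G^SO − ½·4·(Σα)² = (4/2)·14.8² = 438.08.
Deadweight loss = W^SO − W^NE = 246.93.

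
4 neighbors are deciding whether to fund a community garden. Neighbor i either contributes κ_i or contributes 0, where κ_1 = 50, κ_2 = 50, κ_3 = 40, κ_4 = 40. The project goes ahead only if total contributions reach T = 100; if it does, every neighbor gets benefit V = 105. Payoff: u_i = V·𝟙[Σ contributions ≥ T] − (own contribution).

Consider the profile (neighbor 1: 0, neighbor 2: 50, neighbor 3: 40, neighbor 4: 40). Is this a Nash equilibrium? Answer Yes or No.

Total = 130 ≥ 100: provided.
Neighbor 1 (pledges 0, payoff 105): pledging 50 → total 180, payoff 55. No gain.
Neighbor 2 (pledges 50, payoff 55): dropping to 0 → total 80, payoff 0. No gain.
Neighbor 3 (pledges 40, payoff 65): dropping to 0 → total 90, payoff 0. No gain.
Neighbor 4 (pledges 40, payoff 65): dropping to 0 → total 90, payoff 0. No gain.

Yes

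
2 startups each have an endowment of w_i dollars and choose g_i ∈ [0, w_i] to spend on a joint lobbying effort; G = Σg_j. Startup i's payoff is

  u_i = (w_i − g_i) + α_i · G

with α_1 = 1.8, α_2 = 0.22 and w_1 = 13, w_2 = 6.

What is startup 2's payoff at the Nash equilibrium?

8.86

∂u_i/∂g_i = α_i − 1, so startup i contributes w_i if α_i > 1, else 0.
α_i > 1 for i ∈ {1}; NE contributions (13, 0), G = 13.
u_2 = (6 − 0) + 0.22·13 = 8.86.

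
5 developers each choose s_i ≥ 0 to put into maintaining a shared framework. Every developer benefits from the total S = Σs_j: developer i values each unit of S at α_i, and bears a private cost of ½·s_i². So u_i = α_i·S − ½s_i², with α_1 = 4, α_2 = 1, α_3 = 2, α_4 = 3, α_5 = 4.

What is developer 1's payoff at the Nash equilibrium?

Developer i's FOC: ∂u_i/∂s_i = α_i − s_i = 0, so s_i* = α_i.
NE contributions = (4, 1, 2, 3, 4); S = 14.
u_1 = α_1·S − ½·(s_1)² = 4·14 − ½·4² = 48.

48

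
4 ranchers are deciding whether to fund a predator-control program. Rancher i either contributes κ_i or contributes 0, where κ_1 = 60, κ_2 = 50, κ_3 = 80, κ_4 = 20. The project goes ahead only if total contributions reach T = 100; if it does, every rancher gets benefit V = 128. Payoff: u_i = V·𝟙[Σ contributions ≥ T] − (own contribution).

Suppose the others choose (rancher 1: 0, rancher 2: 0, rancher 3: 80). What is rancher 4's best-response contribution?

Others' total = 80. Contributing 20 brings total to 100 ≥ 100: gain V − κ_4 = 108.
Best response: 20.

20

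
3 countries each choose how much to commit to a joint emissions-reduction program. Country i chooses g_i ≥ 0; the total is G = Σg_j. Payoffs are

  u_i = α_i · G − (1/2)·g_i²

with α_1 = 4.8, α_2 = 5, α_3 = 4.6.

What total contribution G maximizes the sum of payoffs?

43.2

Planner FOC: ∂(Σu_j)/∂g_i = (Σα_j) − g_i = 0, so g_i^SO = Σα_j = 14.4 for every i; G^SO = 43.2.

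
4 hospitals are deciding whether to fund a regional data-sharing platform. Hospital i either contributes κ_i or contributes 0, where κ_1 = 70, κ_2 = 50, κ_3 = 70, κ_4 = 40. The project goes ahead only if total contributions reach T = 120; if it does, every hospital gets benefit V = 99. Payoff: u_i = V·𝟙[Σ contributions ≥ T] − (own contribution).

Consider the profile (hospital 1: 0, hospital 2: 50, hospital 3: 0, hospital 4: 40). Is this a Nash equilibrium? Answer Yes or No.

No

Total = 90 < 120: not provided.
Hospital 1 (pledges 0, payoff 0): pledging 70 → total 160, payoff 29. Profitable deviation.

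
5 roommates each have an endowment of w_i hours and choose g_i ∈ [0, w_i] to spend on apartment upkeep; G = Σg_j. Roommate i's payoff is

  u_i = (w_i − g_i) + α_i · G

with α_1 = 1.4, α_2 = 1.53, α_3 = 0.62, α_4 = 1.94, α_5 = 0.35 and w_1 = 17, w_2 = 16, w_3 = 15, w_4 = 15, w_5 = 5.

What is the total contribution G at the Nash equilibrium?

48

∂u_i/∂g_i = α_i − 1, so roommate i contributes w_i if α_i > 1, else 0.
α_i > 1 for i ∈ {1, 2, 4}; NE contributions (17, 16, 0, 15, 0), G = 48.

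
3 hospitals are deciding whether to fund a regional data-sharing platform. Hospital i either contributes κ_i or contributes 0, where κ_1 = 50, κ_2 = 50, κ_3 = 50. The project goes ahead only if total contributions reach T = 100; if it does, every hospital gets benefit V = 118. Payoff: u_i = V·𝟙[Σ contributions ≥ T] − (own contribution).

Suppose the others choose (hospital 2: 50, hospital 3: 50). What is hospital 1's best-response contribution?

0

Others' total = 100 ≥ 100; contributing adds cost 50 for no extra benefit.
Best response: 0.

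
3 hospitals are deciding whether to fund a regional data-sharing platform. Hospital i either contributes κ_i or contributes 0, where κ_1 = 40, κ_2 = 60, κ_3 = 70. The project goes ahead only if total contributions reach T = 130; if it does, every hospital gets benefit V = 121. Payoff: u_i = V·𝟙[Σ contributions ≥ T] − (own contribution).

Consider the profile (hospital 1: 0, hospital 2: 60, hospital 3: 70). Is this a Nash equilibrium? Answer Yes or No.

Yes

Total = 130 ≥ 130: provided.
Hospital 1 (pledges 0, payoff 121): pledging 40 → total 170, payoff 81. No gain.
Hospital 2 (pledges 60, payoff 61): dropping to 0 → total 70, payoff 0. No gain.
Hospital 3 (pledges 70, payoff 51): dropping to 0 → total 60, payoff 0. No gain.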